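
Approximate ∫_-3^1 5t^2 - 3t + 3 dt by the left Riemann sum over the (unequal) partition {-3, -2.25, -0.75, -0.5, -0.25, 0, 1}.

Subinterval widths: 0.75, 1.5, 0.25, 0.25, 0.25, 1.
Left endpoints: -3, -2.25, -0.75, -0.5, -0.25, 0.
f(-3) = 57, f(-2.25) = 35.0625, f(-0.75) = 8.0625, f(-0.5) = 5.75, f(-0.25) = 4.0625, f(0) = 3.
Sum = Σ Δt_i · f(t_i).
Sum = 102.8125.

102.8125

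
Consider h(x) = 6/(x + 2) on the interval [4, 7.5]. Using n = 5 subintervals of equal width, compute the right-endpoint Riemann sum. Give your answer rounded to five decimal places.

2.63233

Δx = (7.5 − 4)/5 = 0.7.
Right endpoints: 4.7, 5.4, 6.1, 6.8, 7.5.
h(4.7) = 60/67, h(5.4) = 30/37, h(6.1) = 20/27, h(6.8) = 15/22, h(7.5) = 12/19.
Sum = Δx · [h(4.7) + h(5.4) + h(6.1) + h(6.8) + h(7.5)].
Sum ≈ 2.63233.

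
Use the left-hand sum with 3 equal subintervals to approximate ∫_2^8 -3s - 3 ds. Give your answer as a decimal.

-90

Δs = (8 − 2)/3 = 2.
Left endpoints: 2, 4, 6.
f(2) = -9, f(4) = -15, f(6) = -21.
Sum = Δs · [f(2) + f(4) + f(6)].
Sum = -90.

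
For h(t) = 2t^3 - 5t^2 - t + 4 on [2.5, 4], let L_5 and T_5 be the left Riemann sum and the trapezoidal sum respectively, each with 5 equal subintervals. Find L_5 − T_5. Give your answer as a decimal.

-6.975

L_5 = 22.32.
T_5 = 29.295.
L_5 − T_5 = -6.975.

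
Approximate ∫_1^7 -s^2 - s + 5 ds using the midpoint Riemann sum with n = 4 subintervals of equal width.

-106.875

Δs = (7 − 1)/4 = 1.5.
Midpoints: 1.75, 3.25, 4.75, 6.25.
f(1.75) = 0.1875, f(3.25) = -8.8125, f(4.75) = -22.3125, f(6.25) = -40.3125.
Sum = Δs · [f(1.75) + f(3.25) + f(4.75) + f(6.25)].
Sum = -106.875.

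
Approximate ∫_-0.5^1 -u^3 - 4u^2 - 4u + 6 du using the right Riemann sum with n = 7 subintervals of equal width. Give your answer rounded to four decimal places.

4.6263

Δu = (1 − (-0.5))/7 = 3/14.
Right endpoints: -2/7, -1/14, 1/7, 5/14, 4/7, 11/14, 1.
f(-2/7) = 2346/343, f(-1/14) = 17193/2744, f(1/7) = 1833/343, f(5/14) = 11019/2744, f(4/7) = 762/343, f(11/14) = -267/2744, f(1) = -3.
Sum = Δu · [f(-2/7) + f(-1/14) + f(1/7) + ...].
Sum ≈ 4.6263.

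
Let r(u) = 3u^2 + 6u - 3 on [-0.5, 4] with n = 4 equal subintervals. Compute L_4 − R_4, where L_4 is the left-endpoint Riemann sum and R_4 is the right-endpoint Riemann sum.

L_4 = 58.95703125.
R_4 = 142.48828125.
L_4 − R_4 = -83.53125.

-83.53125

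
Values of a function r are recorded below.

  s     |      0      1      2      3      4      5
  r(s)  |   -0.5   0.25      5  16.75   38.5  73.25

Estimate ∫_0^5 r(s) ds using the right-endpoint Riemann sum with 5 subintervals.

133.75

Δs = 1.
Sum = 1·[0.25 + 5 + 16.75 + 38.5 + 73.25] = 133.75.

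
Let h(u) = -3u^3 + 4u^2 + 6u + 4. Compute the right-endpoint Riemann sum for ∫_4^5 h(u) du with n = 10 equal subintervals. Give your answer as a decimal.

Δu = (5 − 4)/10 = 0.1.
Right endpoints: 4.1, 4.2, 4.3, 4.4, 4.5, 4.6, 4.7, 4.8, 4.9, 5.
h(4.1) = -110.923, h(4.2) = -122.504, h(4.3) = -134.761, h(4.4) = -147.712, h(4.5) = -161.375, h(4.6) = -175.768, h(4.7) = -190.909, h(4.8) = -206.816, h(4.9) = -223.507, h(5) = -241.
Sum = Δu · [h(4.1) + h(4.2) + h(4.3) + ...].
Sum = -171.5275.

-171.5275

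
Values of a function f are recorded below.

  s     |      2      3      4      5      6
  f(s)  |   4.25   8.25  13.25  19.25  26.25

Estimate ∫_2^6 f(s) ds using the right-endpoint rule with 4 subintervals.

Δs = 1.
Sum = 1·[8.25 + 13.25 + 19.25 + 26.25] = 67.

67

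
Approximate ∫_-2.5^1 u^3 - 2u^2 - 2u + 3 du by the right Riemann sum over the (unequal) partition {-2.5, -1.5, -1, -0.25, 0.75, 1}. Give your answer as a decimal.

2.44140625

Subinterval widths: 1, 0.5, 0.75, 1, 0.25.
Right endpoints: -1.5, -1, -0.25, 0.75, 1.
f(-1.5) = -1.875, f(-1) = 2, f(-0.25) = 3.359375, f(0.75) = 0.796875, f(1) = 0.
Sum = Σ Δu_i · f(u_i).
Sum = 2.44140625.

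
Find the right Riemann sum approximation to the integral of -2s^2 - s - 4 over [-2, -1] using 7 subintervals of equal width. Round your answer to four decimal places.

Δs = (-1 − (-2))/7 = 1/7.
Right endpoints: -13/7, -12/7, -11/7, -10/7, -9/7, -8/7, -1.
f(-13/7) = -443/49, f(-12/7) = -400/49, f(-11/7) = -361/49, f(-10/7) = -326/49, f(-9/7) = -295/49, f(-8/7) = -268/49, f(-1) = -5.
Sum = Δs · [f(-13/7) + f(-12/7) + f(-11/7) + ...].
Sum ≈ -6.8163.

-6.8163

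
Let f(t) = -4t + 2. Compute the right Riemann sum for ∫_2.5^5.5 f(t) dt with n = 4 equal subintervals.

-46.5

Δt = (5.5 − 2.5)/4 = 0.75.
Right endpoints: 3.25, 4, 4.75, 5.5.
f(3.25) = -11, f(4) = -14, f(4.75) = -17, f(5.5) = -20.
Sum = Δt · [f(3.25) + f(4) + f(4.75) + f(5.5)].
Sum = -46.5.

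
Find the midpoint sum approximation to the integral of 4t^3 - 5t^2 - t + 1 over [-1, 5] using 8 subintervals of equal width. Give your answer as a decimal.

Δt = (5 − (-1))/8 = 0.75.
Midpoints: -0.625, 0.125, 0.875, 1.625, 2.375, 3.125, 3.875, 4.625.
f(-0.625) = -1.3046875, f(0.125) = 0.8046875, f(0.875) = -1.0234375, f(1.625) = 3.3359375, f(2.375) = 24.0078125, f(3.125) = 71.1171875, f(3.875) = 154.7890625, f(4.625) = 285.1484375.
Sum = Δt · [f(-0.625) + f(0.125) + f(0.875) + ...].
Sum = 402.65625.

402.65625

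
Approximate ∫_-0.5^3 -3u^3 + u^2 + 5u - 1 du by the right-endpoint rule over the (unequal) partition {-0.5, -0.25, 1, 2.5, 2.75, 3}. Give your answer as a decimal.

-66.7421875

Subinterval widths: 0.25, 1.25, 1.5, 0.25, 0.25.
Right endpoints: -0.25, 1, 2.5, 2.75, 3.
f(-0.25) = -2.140625, f(1) = 2, f(2.5) = -29.125, f(2.75) = -42.078125, f(3) = -58.
Sum = Σ Δu_i · f(u_i).
Sum = -66.7421875.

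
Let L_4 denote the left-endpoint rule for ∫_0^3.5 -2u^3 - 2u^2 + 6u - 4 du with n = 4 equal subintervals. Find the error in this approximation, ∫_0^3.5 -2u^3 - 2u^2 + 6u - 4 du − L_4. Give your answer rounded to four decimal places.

Exact integral: ∫_0^3.5 f(u) du ≈ -80.864583.
L_4 ≈ -47.400391.
Error ≈ -80.864583 − (-47.400391) ≈ -33.4642.

-33.4642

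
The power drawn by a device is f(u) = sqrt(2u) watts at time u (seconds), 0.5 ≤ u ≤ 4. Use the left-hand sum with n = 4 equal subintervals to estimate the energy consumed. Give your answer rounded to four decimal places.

Δu = (4 − 0.5)/4 = 0.875.
Left endpoints: 0.5, 1.375, 2.25, 3.125.
f(0.5) ≈ 1.0000, f(1.375) ≈ 1.6583, f(2.25) ≈ 2.1213, f(3.125) ≈ 2.5000.
Sum = Δu · [f(0.5) + f(1.375) + f(2.25) + f(3.125)].
Sum ≈ 6.3697.

6.3697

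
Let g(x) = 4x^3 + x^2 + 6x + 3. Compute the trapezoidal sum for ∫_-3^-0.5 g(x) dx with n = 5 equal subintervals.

-92.8125

Δx = (-0.5 − (-3))/5 = 0.5.
g(-3) = -114, g(-2.5) = -68.25, g(-2) = -37, g(-1.5) = -17.25, g(-1) = -6, g(-0.5) = -0.25.
T_5 = (Δx/2)·[g(x_0) + 2g(x_1) + ... + 2g(x_{4}) + g(x_5)].
Sum = -92.8125.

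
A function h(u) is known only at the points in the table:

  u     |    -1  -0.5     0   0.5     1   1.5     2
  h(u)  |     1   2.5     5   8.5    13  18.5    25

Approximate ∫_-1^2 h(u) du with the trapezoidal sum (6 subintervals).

Δu = 0.5.
T_6 = (0.5/2)·[1 + 2·2.5 + 2·5 + 2·8.5 + 2·13 + 2·18.5 + 25] = 30.25.

30.25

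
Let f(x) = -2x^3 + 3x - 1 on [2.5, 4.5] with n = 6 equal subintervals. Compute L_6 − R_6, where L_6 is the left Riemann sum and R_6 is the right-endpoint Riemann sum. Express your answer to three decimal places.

48.333

L_6 ≈ -143.11111.
R_6 ≈ -191.44444.
L_6 − R_6 ≈ 48.333.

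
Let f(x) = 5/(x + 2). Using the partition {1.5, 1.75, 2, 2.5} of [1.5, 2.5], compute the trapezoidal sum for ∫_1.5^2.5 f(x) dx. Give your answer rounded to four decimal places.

1.2584

Subinterval widths: 0.25, 0.25, 0.5.
f(1.5) = 10/7, f(1.75) = 4/3, f(2) = 1.25, f(2.5) = 10/9.
On each subinterval the trapezoid contributes (Δx_i/2)·[f(x_{i-1}) + f(x_i)].
Sum ≈ 1.2584.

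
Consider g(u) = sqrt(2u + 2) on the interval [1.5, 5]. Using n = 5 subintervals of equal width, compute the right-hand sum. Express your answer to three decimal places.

Δu = (5 − 1.5)/5 = 0.7.
Right endpoints: 2.2, 2.9, 3.6, 4.3, 5.
g(2.2) ≈ 2.530, g(2.9) ≈ 2.793, g(3.6) ≈ 3.033, g(4.3) ≈ 3.256, g(5) ≈ 3.464.
Sum = Δu · [g(2.2) + g(2.9) + g(3.6) + g(4.3) + g(5)].
Sum ≈ 10.553.

10.553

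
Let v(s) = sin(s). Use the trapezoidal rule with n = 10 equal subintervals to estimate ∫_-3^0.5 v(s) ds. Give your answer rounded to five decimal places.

-1.84847

Δs = (0.5 − (-3))/10 = 0.35.
v(-3) ≈ -0.14112, v(-2.65) ≈ -0.47203, v(-2.3) ≈ -0.74571, v(-1.95) ≈ -0.92896, v(-1.6) ≈ -0.99957, v(-1.25) ≈ -0.94898, v(-0.9) ≈ -0.78333, v(-0.55) ≈ -0.52269, v(-0.2) ≈ -0.19867, v(0.15) ≈ 0.14944, v(0.5) ≈ 0.47943.
T_10 = (Δs/2)·[v(s_0) + 2v(s_1) + ... + 2v(s_{9}) + v(s_10)].
Sum ≈ -1.84847.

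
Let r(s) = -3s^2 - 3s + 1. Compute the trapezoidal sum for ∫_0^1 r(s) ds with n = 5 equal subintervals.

Δs = (1 − 0)/5 = 0.2.
r(0) = 1, r(0.2) = 0.28, r(0.4) = -0.68, r(0.6) = -1.88, r(0.8) = -3.32, r(1) = -5.
T_5 = (Δs/2)·[r(s_0) + 2r(s_1) + ... + 2r(s_{4}) + r(s_5)].
Sum = -1.52.

-1.52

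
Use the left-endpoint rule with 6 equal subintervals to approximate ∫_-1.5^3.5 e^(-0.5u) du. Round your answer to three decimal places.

Δu = (3.5 − (-1.5))/6 = 5/6.
Left endpoints: -1.5, -2/3, 1/6, 1, 11/6, 8/3.
f(-1.5) ≈ 2.117, f(-2/3) ≈ 1.396, f(1/6) ≈ 0.920, f(1) ≈ 0.607, f(11/6) ≈ 0.400, f(8/3) ≈ 0.264.
Sum = Δu · [f(-1.5) + f(-2/3) + f(1/6) + ...].
Sum ≈ 4.752.

4.752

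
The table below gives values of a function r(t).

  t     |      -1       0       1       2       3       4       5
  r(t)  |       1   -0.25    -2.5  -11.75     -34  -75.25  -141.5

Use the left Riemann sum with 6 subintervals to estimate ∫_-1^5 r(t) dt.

Δt = 1.
Sum = 1·[1 + (-0.25) + (-2.5) + (-11.75) + (-34) + (-75.25)] = -122.75.

-122.75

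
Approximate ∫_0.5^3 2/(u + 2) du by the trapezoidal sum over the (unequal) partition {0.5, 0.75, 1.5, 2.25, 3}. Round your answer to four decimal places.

Subinterval widths: 0.25, 0.75, 0.75, 0.75.
f(0.5) = 0.8, f(0.75) = 8/11, f(1.5) = 4/7, f(2.25) = 8/17, f(3) = 0.4.
On each subinterval the trapezoid contributes (Δu_i/2)·[f(u_{i-1}) + f(u_i)].
Sum ≈ 1.3951.

1.3951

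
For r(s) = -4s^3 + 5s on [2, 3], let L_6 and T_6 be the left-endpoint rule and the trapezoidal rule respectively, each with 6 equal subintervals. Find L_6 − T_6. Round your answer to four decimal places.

5.9167

L_6 ≈ -46.722222.
T_6 ≈ -52.638889.
L_6 − T_6 ≈ 5.9167.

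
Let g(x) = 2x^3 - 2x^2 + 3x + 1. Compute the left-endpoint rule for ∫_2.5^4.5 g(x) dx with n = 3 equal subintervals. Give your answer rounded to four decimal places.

117.9815

Δx = (4.5 − 2.5)/3 = 2/3.
Left endpoints: 2.5, 19/6, 23/6.
g(2.5) = 27.25, g(19/6) = 5827/108, g(23/6) = 10343/108.
Sum = Δx · [g(2.5) + g(19/6) + g(23/6)].
Sum ≈ 117.9815.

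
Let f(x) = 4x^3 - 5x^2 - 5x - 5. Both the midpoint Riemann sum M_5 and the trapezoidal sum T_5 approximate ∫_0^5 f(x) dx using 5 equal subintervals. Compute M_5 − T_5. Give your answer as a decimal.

M_5 = 318.75.
T_5 = 350.
M_5 − T_5 = -31.25.

-31.25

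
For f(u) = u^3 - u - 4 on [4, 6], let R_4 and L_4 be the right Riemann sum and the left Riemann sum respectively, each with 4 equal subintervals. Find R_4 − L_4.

75

R_4 = 280.75.
L_4 = 205.75.
R_4 − L_4 = 75.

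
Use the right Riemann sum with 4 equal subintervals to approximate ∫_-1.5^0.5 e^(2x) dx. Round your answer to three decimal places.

Δx = (0.5 − (-1.5))/4 = 0.5.
Right endpoints: -1, -0.5, 0, 0.5.
f(-1) ≈ 0.135, f(-0.5) ≈ 0.368, f(0) ≈ 1.000, f(0.5) ≈ 2.718.
Sum = Δx · [f(-1) + f(-0.5) + f(0) + f(0.5)].
Sum ≈ 2.111.

2.111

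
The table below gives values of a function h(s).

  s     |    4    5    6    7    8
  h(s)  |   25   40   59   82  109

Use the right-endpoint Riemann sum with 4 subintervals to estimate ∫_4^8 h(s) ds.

290

Δs = 1.
Sum = 1·[40 + 59 + 82 + 109] = 290.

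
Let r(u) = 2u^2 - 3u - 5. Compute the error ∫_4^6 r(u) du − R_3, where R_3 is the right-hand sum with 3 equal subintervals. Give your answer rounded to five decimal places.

Exact integral: ∫_4^6 r(u) du ≈ 61.3333333.
R_3 ≈ 72.9629630.
Error ≈ 61.3333333 − 72.9629630 ≈ -11.62963.

-11.62963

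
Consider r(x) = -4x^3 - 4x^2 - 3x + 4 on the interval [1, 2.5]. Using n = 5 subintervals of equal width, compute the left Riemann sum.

Δx = (2.5 − 1)/5 = 0.3.
Left endpoints: 1, 1.3, 1.6, 1.9, 2.2.
r(1) = -7, r(1.3) = -15.448, r(1.6) = -27.424, r(1.9) = -43.576, r(2.2) = -64.552.
Sum = Δx · [r(1) + r(1.3) + r(1.6) + r(1.9) + r(2.2)].
Sum = -47.4.

-47.4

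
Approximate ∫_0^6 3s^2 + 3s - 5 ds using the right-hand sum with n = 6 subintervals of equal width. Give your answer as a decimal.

306

Δs = (6 − 0)/6 = 1.
Right endpoints: 1, 2, 3, 4, 5, 6.
f(1) = 1, f(2) = 13, f(3) = 31, f(4) = 55, f(5) = 85, f(6) = 121.
Sum = Δs · [f(1) + f(2) + f(3) + ...].
Sum = 306.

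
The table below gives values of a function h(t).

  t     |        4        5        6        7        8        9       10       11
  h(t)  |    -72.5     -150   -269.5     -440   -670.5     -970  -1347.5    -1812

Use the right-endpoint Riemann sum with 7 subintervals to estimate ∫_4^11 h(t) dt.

-5659.5

Δt = 1.
Sum = 1·[(-150) + (-269.5) + (-440) + (-670.5) + (-970) + (-1347.5) + (-1812)] = -5659.5.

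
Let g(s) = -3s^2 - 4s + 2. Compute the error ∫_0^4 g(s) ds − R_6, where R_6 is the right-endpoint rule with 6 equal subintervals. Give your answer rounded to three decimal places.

Exact integral: ∫_0^4 g(s) ds = -88.
R_6 ≈ -110.22222.
Error ≈ -88 − (-110.22222) ≈ 22.222.

22.222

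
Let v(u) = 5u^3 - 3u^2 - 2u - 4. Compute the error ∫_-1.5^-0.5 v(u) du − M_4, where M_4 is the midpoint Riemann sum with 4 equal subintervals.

Exact integral: ∫_-1.5^-0.5 v(u) du = -11.5.
M_4 = -11.40625.
Error = -11.5 − (-11.40625) = -0.09375.

-0.09375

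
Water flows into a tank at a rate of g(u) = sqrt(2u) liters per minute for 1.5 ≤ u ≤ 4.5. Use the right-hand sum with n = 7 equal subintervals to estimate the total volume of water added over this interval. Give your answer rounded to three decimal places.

7.536

Δu = (4.5 − 1.5)/7 = 3/7.
Right endpoints: 27/14, 33/14, 39/14, 45/14, 51/14, 57/14, 4.5.
g(27/14) ≈ 1.964, g(33/14) ≈ 2.171, g(39/14) ≈ 2.360, g(45/14) ≈ 2.535, g(51/14) ≈ 2.699, g(57/14) ≈ 2.854, g(4.5) ≈ 3.000.
Sum = Δu · [g(27/14) + g(33/14) + g(39/14) + ...].
Sum ≈ 7.536.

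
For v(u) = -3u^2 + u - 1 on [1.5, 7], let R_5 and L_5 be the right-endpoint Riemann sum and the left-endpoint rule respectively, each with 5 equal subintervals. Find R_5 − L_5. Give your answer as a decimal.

R_5 = -399.19.
L_5 = -250.965.
R_5 − L_5 = -148.225.

-148.225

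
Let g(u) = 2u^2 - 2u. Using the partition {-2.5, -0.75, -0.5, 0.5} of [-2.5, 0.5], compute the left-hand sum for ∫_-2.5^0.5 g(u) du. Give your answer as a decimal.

Subinterval widths: 1.75, 0.25, 1.
Left endpoints: -2.5, -0.75, -0.5.
g(-2.5) = 17.5, g(-0.75) = 2.625, g(-0.5) = 1.5.
Sum = Σ Δu_i · g(u_i).
Sum = 32.78125.

32.78125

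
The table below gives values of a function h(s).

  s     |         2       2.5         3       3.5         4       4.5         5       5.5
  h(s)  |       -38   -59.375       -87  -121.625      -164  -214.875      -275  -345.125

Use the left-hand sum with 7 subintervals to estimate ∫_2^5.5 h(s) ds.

-479.9375

Δs = 0.5.
Sum = 0.5·[(-38) + (-59.375) + (-87) + (-121.625) + (-164) + (-214.875) + (-275)] = -479.9375.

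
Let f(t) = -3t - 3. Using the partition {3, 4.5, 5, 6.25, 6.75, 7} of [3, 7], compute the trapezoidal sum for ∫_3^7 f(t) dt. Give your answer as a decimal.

Subinterval widths: 1.5, 0.5, 1.25, 0.5, 0.25.
f(3) = -12, f(4.5) = -16.5, f(5) = -18, f(6.25) = -21.75, f(6.75) = -23.25, f(7) = -24.
On each subinterval the trapezoid contributes (Δt_i/2)·[f(t_{i-1}) + f(t_i)].
Sum = -72.

-72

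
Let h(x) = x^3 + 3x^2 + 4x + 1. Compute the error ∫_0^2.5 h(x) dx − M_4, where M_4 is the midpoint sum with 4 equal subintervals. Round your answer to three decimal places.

Exact integral: ∫_0^2.5 h(x) dx = 40.390625.
M_4 ≈ 39.84131.
Error ≈ 40.390625 − 39.84131 ≈ 0.549.

0.549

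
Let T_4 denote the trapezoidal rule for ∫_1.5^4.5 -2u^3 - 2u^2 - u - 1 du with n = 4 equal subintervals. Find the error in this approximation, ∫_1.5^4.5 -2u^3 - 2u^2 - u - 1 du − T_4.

5.625

Exact integral: ∫_1.5^4.5 f(u) du = -273.
T_4 = -278.625.
Error = -273 − (-278.625) = 5.625.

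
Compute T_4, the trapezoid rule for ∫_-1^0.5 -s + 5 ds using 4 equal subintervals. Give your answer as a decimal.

7.875

Δs = (0.5 − (-1))/4 = 0.375.
f(-1) = 6, f(-0.625) = 5.625, f(-0.25) = 5.25, f(0.125) = 4.875, f(0.5) = 4.5.
T_4 = (Δs/2)·[f(s_0) + 2f(s_1) + 2f(s_2) + 2f(s_3) + f(s_4)].
Sum = 7.875.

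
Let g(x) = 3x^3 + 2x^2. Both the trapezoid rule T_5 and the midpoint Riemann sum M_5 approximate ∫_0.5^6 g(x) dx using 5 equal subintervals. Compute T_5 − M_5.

T_5 = 1150.53125.
M_5 = 1098.5390625.
T_5 − M_5 = 51.9921875.

51.9921875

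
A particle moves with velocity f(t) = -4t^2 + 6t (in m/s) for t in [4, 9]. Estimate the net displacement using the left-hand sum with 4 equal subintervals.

-553.125

Δt = (9 − 4)/4 = 1.25.
Left endpoints: 4, 5.25, 6.5, 7.75.
f(4) = -40, f(5.25) = -78.75, f(6.5) = -130, f(7.75) = -193.75.
Sum = Δt · [f(4) + f(5.25) + f(6.5) + f(7.75)].
Sum = -553.125.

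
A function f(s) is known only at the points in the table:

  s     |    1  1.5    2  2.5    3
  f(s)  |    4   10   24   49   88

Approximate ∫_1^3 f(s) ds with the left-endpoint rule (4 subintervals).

43.5

Δs = 0.5.
Sum = 0.5·[4 + 10 + 24 + 49] = 43.5.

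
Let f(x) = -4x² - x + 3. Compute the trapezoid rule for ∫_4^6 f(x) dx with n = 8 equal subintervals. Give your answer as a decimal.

-206.75

Δx = (6 − 4)/8 = 0.25.
f(4) = -65, f(4.25) = -73.5, f(4.5) = -82.5, f(4.75) = -92, f(5) = -102, f(5.25) = -112.5, f(5.5) = -123.5, f(5.75) = -135, f(6) = -147.
T_8 = (Δx/2)·[f(x_0) + 2f(x_1) + ... + 2f(x_{7}) + f(x_8)].
Sum = -206.75.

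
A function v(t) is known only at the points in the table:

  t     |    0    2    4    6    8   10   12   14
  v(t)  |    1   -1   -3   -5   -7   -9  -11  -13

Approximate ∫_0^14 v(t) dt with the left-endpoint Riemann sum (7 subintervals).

Δt = 2.
Sum = 2·[1 + (-1) + (-3) + (-5) + (-7) + (-9) + (-11)] = -70.

-70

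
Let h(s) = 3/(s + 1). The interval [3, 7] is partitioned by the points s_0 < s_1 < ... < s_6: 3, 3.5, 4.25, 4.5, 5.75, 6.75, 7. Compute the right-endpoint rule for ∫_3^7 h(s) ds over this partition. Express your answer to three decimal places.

Subinterval widths: 0.5, 0.75, 0.25, 1.25, 1, 0.25.
Right endpoints: 3.5, 4.25, 4.5, 5.75, 6.75, 7.
h(3.5) = 2/3, h(4.25) = 4/7, h(4.5) = 6/11, h(5.75) = 4/9, h(6.75) = 12/31, h(7) = 0.375.
Sum = Σ Δs_i · h(s_i).
Sum ≈ 1.935.

1.935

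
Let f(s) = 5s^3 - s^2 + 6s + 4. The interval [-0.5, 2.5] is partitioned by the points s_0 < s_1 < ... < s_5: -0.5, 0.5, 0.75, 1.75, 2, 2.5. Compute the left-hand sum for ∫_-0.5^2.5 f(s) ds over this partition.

Subinterval widths: 1, 0.25, 1, 0.25, 0.5.
Left endpoints: -0.5, 0.5, 0.75, 1.75, 2.
f(-0.5) = 0.125, f(0.5) = 7.375, f(0.75) = 10.046875, f(1.75) = 38.234375, f(2) = 52.
Sum = Σ Δs_i · f(s_i).
Sum = 47.57421875.

47.57421875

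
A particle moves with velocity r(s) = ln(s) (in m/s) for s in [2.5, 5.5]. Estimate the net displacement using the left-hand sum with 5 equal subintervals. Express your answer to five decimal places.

3.84233

Δs = (5.5 − 2.5)/5 = 0.6.
Left endpoints: 2.5, 3.1, 3.7, 4.3, 4.9.
r(2.5) ≈ 0.91629, r(3.1) ≈ 1.13140, r(3.7) ≈ 1.30833, r(4.3) ≈ 1.45862, r(4.9) ≈ 1.58924.
Sum = Δs · [r(2.5) + r(3.1) + r(3.7) + r(4.3) + r(4.9)].
Sum ≈ 3.84233.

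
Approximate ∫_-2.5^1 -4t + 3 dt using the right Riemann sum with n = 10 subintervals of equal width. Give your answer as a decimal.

18.55

Δt = (1 − (-2.5))/10 = 0.35.
Right endpoints: -2.15, -1.8, -1.45, -1.1, -0.75, -0.4, -0.05, 0.3, 0.65, 1.
f(-2.15) = 11.6, f(-1.8) = 10.2, f(-1.45) = 8.8, f(-1.1) = 7.4, f(-0.75) = 6, f(-0.4) = 4.6, f(-0.05) = 3.2, f(0.3) = 1.8, f(0.65) = 0.4, f(1) = -1.
Sum = Δt · [f(-2.15) + f(-1.8) + f(-1.45) + ...].
Sum = 18.55.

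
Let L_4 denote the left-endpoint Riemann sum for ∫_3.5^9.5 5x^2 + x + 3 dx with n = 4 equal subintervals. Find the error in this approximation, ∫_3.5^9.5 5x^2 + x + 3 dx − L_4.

Exact integral: ∫_3.5^9.5 f(x) dx = 1414.5.
L_4 = 1128.75.
Error = 1414.5 − 1128.75 = 285.75.

285.75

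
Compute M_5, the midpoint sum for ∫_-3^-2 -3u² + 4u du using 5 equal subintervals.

Δu = (-2 − (-3))/5 = 0.2.
Midpoints: -2.9, -2.7, -2.5, -2.3, -2.1.
f(-2.9) = -36.83, f(-2.7) = -32.67, f(-2.5) = -28.75, f(-2.3) = -25.07, f(-2.1) = -21.63.
Sum = Δu · [f(-2.9) + f(-2.7) + f(-2.5) + f(-2.3) + f(-2.1)].
Sum = -28.99.

-28.99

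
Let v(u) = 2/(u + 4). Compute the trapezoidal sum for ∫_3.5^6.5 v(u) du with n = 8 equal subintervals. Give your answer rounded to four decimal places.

0.6731

Δu = (6.5 − 3.5)/8 = 0.375.
v(3.5) = 4/15, v(3.875) = 16/63, v(4.25) = 8/33, v(4.625) = 16/69, v(5) = 2/9, v(5.375) = 16/75, v(5.75) = 8/39, v(6.125) = 16/81, v(6.5) = 4/21.
T_8 = (Δu/2)·[v(u_0) + 2v(u_1) + ... + 2v(u_{7}) + v(u_8)].
Sum ≈ 0.6731.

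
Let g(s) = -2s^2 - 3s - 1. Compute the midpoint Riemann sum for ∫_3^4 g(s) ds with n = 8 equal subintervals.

Δs = (4 − 3)/8 = 0.125.
Midpoints: 3.0625, 3.1875, 3.3125, 3.4375, 3.5625, 3.6875, 3.8125, 3.9375.
g(3.0625) = -28.9453125, g(3.1875) = -30.8828125, g(3.3125) = -32.8828125, g(3.4375) = -34.9453125, g(3.5625) = -37.0703125, g(3.6875) = -39.2578125, g(3.8125) = -41.5078125, g(3.9375) = -43.8203125.
Sum = Δs · [g(3.0625) + g(3.1875) + g(3.3125) + ...].
Sum = -36.1640625.

-36.1640625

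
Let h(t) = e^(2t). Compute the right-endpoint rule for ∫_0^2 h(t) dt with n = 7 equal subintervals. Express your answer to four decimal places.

35.1812

Δt = (2 − 0)/7 = 2/7.
Right endpoints: 2/7, 4/7, 6/7, 8/7, 10/7, 12/7, 2.
h(2/7) ≈ 1.7708, h(4/7) ≈ 3.1357, h(6/7) ≈ 5.5527, h(8/7) ≈ 9.8327, h(10/7) ≈ 17.4117, h(12/7) ≈ 30.8326, h(2) ≈ 54.5982.
Sum = Δt · [h(2/7) + h(4/7) + h(6/7) + ...].
Sum ≈ 35.1812.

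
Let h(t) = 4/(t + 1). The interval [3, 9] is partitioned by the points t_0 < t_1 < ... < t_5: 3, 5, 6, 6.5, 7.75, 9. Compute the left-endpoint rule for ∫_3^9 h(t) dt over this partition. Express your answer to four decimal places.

Subinterval widths: 2, 1, 0.5, 1.25, 1.25.
Left endpoints: 3, 5, 6, 6.5, 7.75.
h(3) = 1, h(5) = 2/3, h(6) = 4/7, h(6.5) = 8/15, h(7.75) = 16/35.
Sum = Σ Δt_i · h(t_i).
Sum ≈ 4.1905.

4.1905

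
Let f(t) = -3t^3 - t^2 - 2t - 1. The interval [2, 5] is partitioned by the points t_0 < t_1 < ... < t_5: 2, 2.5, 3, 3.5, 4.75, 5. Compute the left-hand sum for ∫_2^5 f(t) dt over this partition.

Subinterval widths: 0.5, 0.5, 0.5, 1.25, 0.25.
Left endpoints: 2, 2.5, 3, 3.5, 4.75.
f(2) = -33, f(2.5) = -59.125, f(3) = -97, f(3.5) = -148.875, f(4.75) = -354.578125.
Sum = Σ Δt_i · f(t_i).
Sum = -369.30078125.

-369.30078125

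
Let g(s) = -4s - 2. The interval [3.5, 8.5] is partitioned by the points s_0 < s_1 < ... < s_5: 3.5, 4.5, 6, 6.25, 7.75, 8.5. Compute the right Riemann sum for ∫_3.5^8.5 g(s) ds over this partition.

-142.25

Subinterval widths: 1, 1.5, 0.25, 1.5, 0.75.
Right endpoints: 4.5, 6, 6.25, 7.75, 8.5.
g(4.5) = -20, g(6) = -26, g(6.25) = -27, g(7.75) = -33, g(8.5) = -36.
Sum = Σ Δs_i · g(s_i).
Sum = -142.25.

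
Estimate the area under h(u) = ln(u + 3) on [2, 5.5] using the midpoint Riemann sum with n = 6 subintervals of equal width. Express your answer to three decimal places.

Δu = (5.5 − 2)/6 = 7/12.
Midpoints: 55/24, 2.875, 83/24, 97/24, 4.625, 125/24.
h(55/24) ≈ 1.666, h(2.875) ≈ 1.771, h(83/24) ≈ 1.865, h(97/24) ≈ 1.952, h(4.625) ≈ 2.031, h(125/24) ≈ 2.105.
Sum = Δu · [h(55/24) + h(2.875) + h(83/24) + ...].
Sum ≈ 6.645.

6.645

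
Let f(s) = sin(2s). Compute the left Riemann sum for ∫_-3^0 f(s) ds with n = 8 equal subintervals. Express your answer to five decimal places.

Δs = (0 − (-3))/8 = 0.375.
Left endpoints: -3, -2.625, -2.25, -1.875, -1.5, -1.125, -0.75, -0.375.
f(-3) ≈ 0.27942, f(-2.625) ≈ 0.85893, f(-2.25) ≈ 0.97753, f(-1.875) ≈ 0.57156, f(-1.5) ≈ -0.14112, f(-1.125) ≈ -0.77807, f(-0.75) ≈ -0.99749, f(-0.375) ≈ -0.68164.
Sum = Δs · [f(-3) + f(-2.625) + f(-2.25) + ...].
Sum ≈ 0.03342.

0.03342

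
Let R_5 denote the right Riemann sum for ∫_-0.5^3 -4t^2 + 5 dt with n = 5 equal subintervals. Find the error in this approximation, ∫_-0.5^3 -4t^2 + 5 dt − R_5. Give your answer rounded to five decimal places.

Exact integral: ∫_-0.5^3 f(t) dt ≈ -18.6666667.
R_5 = -32.06.
Error ≈ -18.6666667 − (-32.06) ≈ 13.39333.

13.39333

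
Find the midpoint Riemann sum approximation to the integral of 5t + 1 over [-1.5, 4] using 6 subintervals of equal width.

39.875

Δt = (4 − (-1.5))/6 = 11/12.
Midpoints: -25/24, -0.125, 19/24, 41/24, 2.625, 85/24.
f(-25/24) = -101/24, f(-0.125) = 0.375, f(19/24) = 119/24, f(41/24) = 229/24, f(2.625) = 14.125, f(85/24) = 449/24.
Sum = Δt · [f(-25/24) + f(-0.125) + f(19/24) + ...].
Sum = 39.875.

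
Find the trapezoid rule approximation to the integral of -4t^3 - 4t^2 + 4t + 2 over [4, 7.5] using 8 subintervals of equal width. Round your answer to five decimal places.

-3305.87988

Δt = (7.5 − 4)/8 = 0.4375.
f(4) = -302, f(4.4375) = -418343/1024, f(4.875) = -536.9921875, f(5.3125) = -705917/1024, f(5.75) = -867.6875, f(6.1875) = -1099723/1024, f(6.625) = -1310.1640625, f(7.0625) = -1616225/1024, f(7.5) = -1880.5.
T_8 = (Δt/2)·[f(t_0) + 2f(t_1) + ... + 2f(t_{7}) + f(t_8)].
Sum ≈ -3305.87988.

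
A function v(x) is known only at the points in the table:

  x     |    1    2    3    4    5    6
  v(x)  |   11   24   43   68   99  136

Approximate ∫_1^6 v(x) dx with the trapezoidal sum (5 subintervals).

307.5

Δx = 1.
T_5 = (1/2)·[11 + 2·24 + 2·43 + 2·68 + 2·99 + 136] = 307.5.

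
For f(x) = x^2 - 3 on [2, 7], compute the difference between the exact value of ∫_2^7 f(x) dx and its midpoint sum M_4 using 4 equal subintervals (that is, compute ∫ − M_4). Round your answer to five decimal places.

Exact integral: ∫_2^7 f(x) dx ≈ 96.6666667.
M_4 = 96.015625.
Error ≈ 96.6666667 − 96.015625 ≈ 0.65104.

0.65104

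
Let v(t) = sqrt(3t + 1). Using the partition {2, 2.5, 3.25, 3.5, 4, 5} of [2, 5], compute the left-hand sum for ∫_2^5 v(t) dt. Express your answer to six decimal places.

9.630296

Subinterval widths: 0.5, 0.75, 0.25, 0.5, 1.
Left endpoints: 2, 2.5, 3.25, 3.5, 4.
v(2) ≈ 2.645751, v(2.5) ≈ 2.915476, v(3.25) ≈ 3.278719, v(3.5) ≈ 3.391165, v(4) ≈ 3.605551.
Sum = Σ Δt_i · v(t_i).
Sum ≈ 9.630296.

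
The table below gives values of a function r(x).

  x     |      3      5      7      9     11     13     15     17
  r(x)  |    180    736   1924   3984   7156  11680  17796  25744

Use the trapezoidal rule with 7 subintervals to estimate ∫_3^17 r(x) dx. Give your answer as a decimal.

112476

Δx = 2.
T_7 = (2/2)·[180 + 2·736 + 2·1924 + 2·3984 + 2·7156 + 2·11680 + 2·17796 + 25744] = 112476.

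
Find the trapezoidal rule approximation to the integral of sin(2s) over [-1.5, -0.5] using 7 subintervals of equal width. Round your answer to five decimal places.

-0.75994

Δs = (-0.5 − (-1.5))/7 = 1/7.
f(-1.5) ≈ -0.14112, f(-19/14) ≈ -0.41442, f(-17/14) ≈ -0.65412, f(-15/14) ≈ -0.84079, f(-13/14) ≈ -0.95928, f(-11/14) ≈ -1.00000, f(-9/14) ≈ -0.95964, f(-0.5) ≈ -0.84147.
T_7 = (Δs/2)·[f(s_0) + 2f(s_1) + ... + 2f(s_{6}) + f(s_7)].
Sum ≈ -0.75994.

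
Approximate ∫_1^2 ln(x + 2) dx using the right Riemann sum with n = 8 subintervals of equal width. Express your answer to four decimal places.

1.2672

Δx = (2 − 1)/8 = 0.125.
Right endpoints: 1.125, 1.25, 1.375, 1.5, 1.625, 1.75, 1.875, 2.
f(1.125) ≈ 1.1394, f(1.25) ≈ 1.1787, f(1.375) ≈ 1.2164, f(1.5) ≈ 1.2528, f(1.625) ≈ 1.2879, f(1.75) ≈ 1.3218, f(1.875) ≈ 1.3545, f(2) ≈ 1.3863.
Sum = Δx · [f(1.125) + f(1.25) + f(1.375) + ...].
Sum ≈ 1.2672.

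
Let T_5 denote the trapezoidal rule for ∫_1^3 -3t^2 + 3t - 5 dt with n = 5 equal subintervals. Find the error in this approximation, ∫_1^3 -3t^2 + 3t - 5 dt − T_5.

Exact integral: ∫_1^3 f(t) dt = -24.
T_5 = -24.16.
Error = -24 − (-24.16) = 0.16.

0.16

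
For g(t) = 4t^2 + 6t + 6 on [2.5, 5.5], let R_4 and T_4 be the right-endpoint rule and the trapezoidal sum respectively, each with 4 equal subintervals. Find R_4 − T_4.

42.75

R_4 = 334.875.
T_4 = 292.125.
R_4 − T_4 = 42.75.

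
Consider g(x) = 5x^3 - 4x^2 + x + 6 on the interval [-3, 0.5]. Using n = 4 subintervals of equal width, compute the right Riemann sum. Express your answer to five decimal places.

Δx = (0.5 − (-3))/4 = 0.875.
Right endpoints: -2.125, -1.25, -0.375, 0.5.
g(-2.125) = -31829/512, g(-1.25) = -11.265625, g(-0.375) = 2457/512, g(0.5) = 6.125.
Sum = Δx · [g(-2.125) + g(-1.25) + g(-0.375) + g(0.5)].
Sum ≈ -54.69434.

-54.69434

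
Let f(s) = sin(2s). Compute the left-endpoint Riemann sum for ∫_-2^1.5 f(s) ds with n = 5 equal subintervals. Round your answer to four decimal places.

0.3553

Δs = (1.5 − (-2))/5 = 0.7.
Left endpoints: -2, -1.3, -0.6, 0.1, 0.8.
f(-2) ≈ 0.7568, f(-1.3) ≈ -0.5155, f(-0.6) ≈ -0.9320, f(0.1) ≈ 0.1987, f(0.8) ≈ 0.9996.
Sum = Δs · [f(-2) + f(-1.3) + f(-0.6) + f(0.1) + f(0.8)].
Sum ≈ 0.3553.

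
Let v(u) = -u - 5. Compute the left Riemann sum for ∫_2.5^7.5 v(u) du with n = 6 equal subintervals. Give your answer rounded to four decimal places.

Δu = (7.5 − 2.5)/6 = 5/6.
Left endpoints: 2.5, 10/3, 25/6, 5, 35/6, 20/3.
v(2.5) = -7.5, v(10/3) = -25/3, v(25/6) = -55/6, v(5) = -10, v(35/6) = -65/6, v(20/3) = -35/3.
Sum = Δu · [v(2.5) + v(10/3) + v(25/6) + ...].
Sum ≈ -47.9167.

-47.9167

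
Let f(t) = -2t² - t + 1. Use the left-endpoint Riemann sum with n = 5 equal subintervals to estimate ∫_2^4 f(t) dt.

Δt = (4 − 2)/5 = 0.4.
Left endpoints: 2, 2.4, 2.8, 3.2, 3.6.
f(2) = -9, f(2.4) = -12.92, f(2.8) = -17.48, f(3.2) = -22.68, f(3.6) = -28.52.
Sum = Δt · [f(2) + f(2.4) + f(2.8) + f(3.2) + f(3.6)].
Sum = -36.24.

-36.24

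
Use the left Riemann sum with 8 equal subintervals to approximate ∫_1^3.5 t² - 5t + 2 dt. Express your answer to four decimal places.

Δt = (3.5 − 1)/8 = 0.3125.
Left endpoints: 1, 1.3125, 1.625, 1.9375, 2.25, 2.5625, 2.875, 3.1875.
f(1) = -2, f(1.3125) = -2.83984375, f(1.625) = -3.484375, f(1.9375) = -3.93359375, f(2.25) = -4.1875, f(2.5625) = -4.24609375, f(2.875) = -4.109375, f(3.1875) = -3.77734375.
Sum = Δt · [f(1) + f(1.3125) + f(1.625) + ...].
Sum ≈ -8.9307.

-8.9307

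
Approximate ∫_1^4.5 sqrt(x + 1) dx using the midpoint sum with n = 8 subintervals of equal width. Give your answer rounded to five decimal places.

6.71459

Δx = (4.5 − 1)/8 = 0.4375.
Midpoints: 1.21875, 1.65625, 2.09375, 2.53125, 2.96875, 3.40625, 3.84375, 4.28125.
f(1.21875) ≈ 1.48955, f(1.65625) ≈ 1.62980, f(2.09375) ≈ 1.75891, f(2.53125) ≈ 1.87916, f(2.96875) ≈ 1.99217, f(3.40625) ≈ 2.09911, f(3.84375) ≈ 2.20085, f(4.28125) ≈ 2.29810.
Sum = Δx · [f(1.21875) + f(1.65625) + f(2.09375) + ...].
Sum ≈ 6.71459.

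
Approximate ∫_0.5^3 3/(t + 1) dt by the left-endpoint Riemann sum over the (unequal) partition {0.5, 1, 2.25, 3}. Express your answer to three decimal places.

Subinterval widths: 0.5, 1.25, 0.75.
Left endpoints: 0.5, 1, 2.25.
f(0.5) = 2, f(1) = 1.5, f(2.25) = 12/13.
Sum = Σ Δt_i · f(t_i).
Sum ≈ 3.567.

3.567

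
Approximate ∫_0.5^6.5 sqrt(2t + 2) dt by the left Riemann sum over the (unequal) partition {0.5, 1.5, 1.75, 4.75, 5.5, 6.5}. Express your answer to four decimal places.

15.4756

Subinterval widths: 1, 0.25, 3, 0.75, 1.
Left endpoints: 0.5, 1.5, 1.75, 4.75, 5.5.
f(0.5) ≈ 1.7321, f(1.5) ≈ 2.2361, f(1.75) ≈ 2.3452, f(4.75) ≈ 3.3912, f(5.5) ≈ 3.6056.
Sum = Σ Δt_i · f(t_i).
Sum ≈ 15.4756.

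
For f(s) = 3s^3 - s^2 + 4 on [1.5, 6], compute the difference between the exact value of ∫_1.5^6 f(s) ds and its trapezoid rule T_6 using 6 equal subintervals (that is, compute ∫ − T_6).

Exact integral: ∫_1.5^6 f(s) ds = 915.328125.
T_6 = 929.14453125.
Error = 915.328125 − 929.14453125 = -13.81640625.

-13.81640625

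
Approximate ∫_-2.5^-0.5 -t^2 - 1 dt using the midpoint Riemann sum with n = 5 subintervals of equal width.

-7.14

Δt = (-0.5 − (-2.5))/5 = 0.4.
Midpoints: -2.3, -1.9, -1.5, -1.1, -0.7.
f(-2.3) = -6.29, f(-1.9) = -4.61, f(-1.5) = -3.25, f(-1.1) = -2.21, f(-0.7) = -1.49.
Sum = Δt · [f(-2.3) + f(-1.9) + f(-1.5) + f(-1.1) + f(-0.7)].
Sum = -7.14.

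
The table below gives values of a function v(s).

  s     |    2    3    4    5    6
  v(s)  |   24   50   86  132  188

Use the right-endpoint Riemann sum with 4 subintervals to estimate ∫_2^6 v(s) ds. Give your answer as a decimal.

456

Δs = 1.
Sum = 1·[50 + 86 + 132 + 188] = 456.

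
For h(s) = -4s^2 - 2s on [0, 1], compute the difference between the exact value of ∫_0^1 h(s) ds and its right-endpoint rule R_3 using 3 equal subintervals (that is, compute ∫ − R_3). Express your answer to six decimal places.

Exact integral: ∫_0^1 h(s) ds ≈ -2.33333333.
R_3 ≈ -3.40740741.
Error ≈ -2.33333333 − (-3.40740741) ≈ 1.074074.

1.074074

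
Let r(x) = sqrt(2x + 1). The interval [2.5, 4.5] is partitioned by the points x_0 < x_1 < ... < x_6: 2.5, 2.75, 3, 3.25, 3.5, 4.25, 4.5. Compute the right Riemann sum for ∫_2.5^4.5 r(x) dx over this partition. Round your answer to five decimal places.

5.79280

Subinterval widths: 0.25, 0.25, 0.25, 0.25, 0.75, 0.25.
Right endpoints: 2.75, 3, 3.25, 3.5, 4.25, 4.5.
r(2.75) ≈ 2.54951, r(3) ≈ 2.64575, r(3.25) ≈ 2.73861, r(3.5) ≈ 2.82843, r(4.25) ≈ 3.08221, r(4.5) ≈ 3.16228.
Sum = Σ Δx_i · r(x_i).
Sum ≈ 5.79280.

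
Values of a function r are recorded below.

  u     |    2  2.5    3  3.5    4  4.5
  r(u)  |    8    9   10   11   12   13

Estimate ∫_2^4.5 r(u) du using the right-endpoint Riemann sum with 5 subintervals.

27.5

Δu = 0.5.
Sum = 0.5·[9 + 10 + 11 + 12 + 13] = 27.5.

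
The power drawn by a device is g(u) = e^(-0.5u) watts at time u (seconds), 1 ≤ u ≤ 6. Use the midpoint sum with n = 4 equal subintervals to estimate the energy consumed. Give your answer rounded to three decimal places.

Δu = (6 − 1)/4 = 1.25.
Midpoints: 1.625, 2.875, 4.125, 5.375.
g(1.625) ≈ 0.444, g(2.875) ≈ 0.238, g(4.125) ≈ 0.127, g(5.375) ≈ 0.068.
Sum = Δu · [g(1.625) + g(2.875) + g(4.125) + g(5.375)].
Sum ≈ 1.096.

1.096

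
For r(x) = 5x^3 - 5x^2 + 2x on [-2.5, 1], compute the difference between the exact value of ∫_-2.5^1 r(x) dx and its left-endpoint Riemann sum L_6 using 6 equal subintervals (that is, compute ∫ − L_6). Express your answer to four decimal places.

37.1683

Exact integral: ∫_-2.5^1 r(x) dx ≈ -80.536458.
L_6 ≈ -117.704716.
Error ≈ -80.536458 − (-117.704716) ≈ 37.1683.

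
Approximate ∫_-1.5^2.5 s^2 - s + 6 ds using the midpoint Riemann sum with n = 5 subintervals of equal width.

Δs = (2.5 − (-1.5))/5 = 0.8.
Midpoints: -1.1, -0.3, 0.5, 1.3, 2.1.
f(-1.1) = 8.31, f(-0.3) = 6.39, f(0.5) = 5.75, f(1.3) = 6.39, f(2.1) = 8.31.
Sum = Δs · [f(-1.1) + f(-0.3) + f(0.5) + f(1.3) + f(2.1)].
Sum = 28.12.

28.12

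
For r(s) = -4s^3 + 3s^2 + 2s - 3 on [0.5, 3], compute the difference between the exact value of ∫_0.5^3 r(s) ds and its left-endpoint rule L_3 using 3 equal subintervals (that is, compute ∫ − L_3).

Exact integral: ∫_0.5^3 r(s) ds = -52.8125.
L_3 = -26.25.
Error = -52.8125 − (-26.25) = -26.5625.

-26.5625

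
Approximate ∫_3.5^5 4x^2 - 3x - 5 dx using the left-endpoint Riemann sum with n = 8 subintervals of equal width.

78.55078125

Δx = (5 − 3.5)/8 = 0.1875.
Left endpoints: 3.5, 3.6875, 3.875, 4.0625, 4.25, 4.4375, 4.625, 4.8125.
f(3.5) = 33.5, f(3.6875) = 38.328125, f(3.875) = 43.4375, f(4.0625) = 48.828125, f(4.25) = 54.5, f(4.4375) = 60.453125, f(4.625) = 66.6875, f(4.8125) = 73.203125.
Sum = Δx · [f(3.5) + f(3.6875) + f(3.875) + ...].
Sum = 78.55078125.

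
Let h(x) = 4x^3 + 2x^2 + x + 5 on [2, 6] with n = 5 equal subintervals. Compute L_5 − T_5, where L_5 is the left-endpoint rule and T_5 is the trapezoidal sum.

L_5 = 1116.
T_5 = 1476.
L_5 − T_5 = -360.

-360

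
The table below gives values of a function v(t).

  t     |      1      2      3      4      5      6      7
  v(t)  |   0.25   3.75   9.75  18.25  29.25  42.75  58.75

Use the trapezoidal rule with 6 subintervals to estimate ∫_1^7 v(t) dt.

133.25

Δt = 1.
T_6 = (1/2)·[0.25 + 2·3.75 + 2·9.75 + 2·18.25 + 2·29.25 + 2·42.75 + 58.75] = 133.25.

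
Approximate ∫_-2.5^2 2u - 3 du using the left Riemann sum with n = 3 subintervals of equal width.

Δu = (2 − (-2.5))/3 = 1.5.
Left endpoints: -2.5, -1, 0.5.
f(-2.5) = -8, f(-1) = -5, f(0.5) = -2.
Sum = Δu · [f(-2.5) + f(-1) + f(0.5)].
Sum = -22.5.

-22.5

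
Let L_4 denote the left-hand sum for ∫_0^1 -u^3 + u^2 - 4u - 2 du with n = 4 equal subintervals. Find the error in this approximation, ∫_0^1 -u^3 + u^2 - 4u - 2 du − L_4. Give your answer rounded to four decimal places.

Exact integral: ∫_0^1 f(u) du ≈ -3.916667.
L_4 = -3.421875.
Error ≈ -3.916667 − (-3.421875) ≈ -0.4948.

-0.4948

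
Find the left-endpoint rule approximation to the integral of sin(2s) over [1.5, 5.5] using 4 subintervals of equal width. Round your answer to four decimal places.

Δs = (5.5 − 1.5)/4 = 1.
Left endpoints: 1.5, 2.5, 3.5, 4.5.
f(1.5) ≈ 0.1411, f(2.5) ≈ -0.9589, f(3.5) ≈ 0.6570, f(4.5) ≈ 0.4121.
Sum = Δs · [f(1.5) + f(2.5) + f(3.5) + f(4.5)].
Sum ≈ 0.2513.

0.2513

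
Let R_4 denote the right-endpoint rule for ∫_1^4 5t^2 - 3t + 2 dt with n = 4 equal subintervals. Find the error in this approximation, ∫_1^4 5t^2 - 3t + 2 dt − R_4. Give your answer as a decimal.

Exact integral: ∫_1^4 f(t) dt = 88.5.
R_4 = 114.65625.
Error = 88.5 − 114.65625 = -26.15625.

-26.15625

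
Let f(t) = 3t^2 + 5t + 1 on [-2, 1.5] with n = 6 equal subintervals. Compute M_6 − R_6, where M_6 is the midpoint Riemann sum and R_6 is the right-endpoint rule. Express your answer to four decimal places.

M_6 ≈ 10.202257.
R_6 ≈ 14.668403.
M_6 − R_6 ≈ -4.4661.

-4.4661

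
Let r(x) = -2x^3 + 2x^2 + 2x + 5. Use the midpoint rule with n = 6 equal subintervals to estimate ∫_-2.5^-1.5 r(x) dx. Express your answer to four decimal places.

Δx = (-1.5 − (-2.5))/6 = 1/6.
Midpoints: -29/12, -2.25, -25/12, -23/12, -1.75, -19/12.
r(-29/12) = 34625/864, r(-2.25) = 33.40625, r(-25/12) = 23845/864, r(-23/12) = 19523/864, r(-1.75) = 18.34375, r(-19/12) = 12775/864.
Sum = Δx · [r(-29/12) + r(-2.25) + r(-25/12) + ...].
Sum ≈ 26.1343.

26.1343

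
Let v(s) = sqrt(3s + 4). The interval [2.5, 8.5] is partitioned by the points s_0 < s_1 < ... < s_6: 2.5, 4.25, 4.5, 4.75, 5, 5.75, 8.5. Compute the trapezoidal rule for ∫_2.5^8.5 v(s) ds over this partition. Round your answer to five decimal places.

26.88848

Subinterval widths: 1.75, 0.25, 0.25, 0.25, 0.75, 2.75.
v(2.5) ≈ 3.39116, v(4.25) ≈ 4.09268, v(4.5) ≈ 4.18330, v(4.75) ≈ 4.27200, v(5) ≈ 4.35890, v(5.75) ≈ 4.60977, v(8.5) ≈ 5.43139.
On each subinterval the trapezoid contributes (Δs_i/2)·[v(s_{i-1}) + v(s_i)].
Sum ≈ 26.88848.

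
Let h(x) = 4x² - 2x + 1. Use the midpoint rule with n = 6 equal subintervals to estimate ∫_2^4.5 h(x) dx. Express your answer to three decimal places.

Δx = (4.5 − 2)/6 = 5/12.
Midpoints: 53/24, 2.625, 73/24, 83/24, 3.875, 103/24.
h(53/24) = 2317/144, h(2.625) = 23.3125, h(73/24) = 4597/144, h(83/24) = 6037/144, h(3.875) = 53.3125, h(103/24) = 9517/144.
Sum = Δx · [h(53/24) + h(2.625) + h(73/24) + ...].
Sum ≈ 96.939.

96.939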